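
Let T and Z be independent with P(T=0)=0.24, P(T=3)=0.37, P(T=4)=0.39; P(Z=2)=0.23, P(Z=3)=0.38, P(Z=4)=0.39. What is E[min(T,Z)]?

2.2573

E[min(T,Z)] = Σ_t Σ_z min(t,z) · P(T=t)P(Z=z)
 = 0·0.0552 + 0·0.0912 + 0·0.0936 + 2·0.0851 + 3·0.1406 + 3·0.1443 + 2·0.0897 + 3·0.1482 + 4·0.1521
 = 0 + 0 + 0 + 0.1702 + 0.4218 + 0.4329 + 0.1794 + 0.4446 + 0.6084
 = 2.2573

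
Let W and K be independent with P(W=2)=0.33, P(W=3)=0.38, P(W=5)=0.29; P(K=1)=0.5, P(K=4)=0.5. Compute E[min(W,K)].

1.98

E[min(W,K)] = Σ_w Σ_k min(w,k) · P(W=w)P(K=k)
 = 1·0.165 + 2·0.165 + 1·0.19 + 3·0.19 + 1·0.145 + 4·0.145
 = 0.165 + 0.33 + 0.19 + 0.57 + 0.145 + 0.58
 = 1.98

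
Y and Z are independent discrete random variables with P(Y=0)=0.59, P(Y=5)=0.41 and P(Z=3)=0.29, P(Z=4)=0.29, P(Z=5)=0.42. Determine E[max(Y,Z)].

E[max(Y,Z)] = Σ_y Σ_z max(y,z) · P(Y=y)P(Z=z)
 = 3·0.1711 + 4·0.1711 + 5·0.2478 + 5·0.1189 + 5·0.1189 + 5·0.1722
 = 0.5133 + 0.6844 + 1.239 + 0.5945 + 0.5945 + 0.861
 = 4.4867

4.4867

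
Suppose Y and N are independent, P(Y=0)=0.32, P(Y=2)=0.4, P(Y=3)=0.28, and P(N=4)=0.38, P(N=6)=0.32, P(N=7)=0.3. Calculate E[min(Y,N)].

E[min(Y,N)] = Σ_y Σ_n min(y,n) · P(Y=y)P(N=n)
 = 0·0.1216 + 0·0.1024 + 0·0.096 + 2·0.152 + 2·0.128 + 2·0.12 + 3·0.1064 + 3·0.0896 + 3·0.084
 = 0 + 0 + 0 + 0.304 + 0.256 + 0.24 + 0.3192 + 0.2688 + 0.252
 = 1.64

1.64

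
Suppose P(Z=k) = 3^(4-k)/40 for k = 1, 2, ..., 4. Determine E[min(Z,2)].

1.325

E[min(Z,2)] = Σ min(z,2)·P(Z=z)
 = 1·27/40 + 2·9/40 + 2·3/40 + 2·1/40
 = 27/40 + 9/20 + 3/20 + 1/20
 = 53/40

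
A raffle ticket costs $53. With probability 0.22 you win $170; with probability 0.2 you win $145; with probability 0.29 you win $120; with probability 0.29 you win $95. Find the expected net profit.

75.75

E[payout] = 170·0.22 + 145·0.2 + 120·0.29 + 95·0.29
 = 37.4 + 29 + 34.8 + 27.55
 = 128.75
Net = 128.75 - 53 = 75.75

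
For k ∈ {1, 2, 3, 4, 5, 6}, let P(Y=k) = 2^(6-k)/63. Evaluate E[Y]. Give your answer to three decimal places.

E[Y] = Σ y·P(Y=y)
 = 1·32/63 + 2·16/63 + 3·8/63 + 4·4/63 + 5·2/63 + 6·1/63
 = 32/63 + 32/63 + 8/21 + 16/63 + 10/63 + 2/21
 = 40/21

1.905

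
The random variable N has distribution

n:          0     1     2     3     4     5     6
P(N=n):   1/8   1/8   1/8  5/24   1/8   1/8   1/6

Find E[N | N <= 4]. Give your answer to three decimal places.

2.118

P(N <= 4) = 1/8 + 1/8 + 1/8 + 5/24 + 1/8 = 17/24.
E[N | N <= 4] = [0·1/8 + 1·1/8 + 2·1/8 + 3·5/24 + 4·1/8] / (17/24)
 = 3/2 / (17/24)
 = 36/17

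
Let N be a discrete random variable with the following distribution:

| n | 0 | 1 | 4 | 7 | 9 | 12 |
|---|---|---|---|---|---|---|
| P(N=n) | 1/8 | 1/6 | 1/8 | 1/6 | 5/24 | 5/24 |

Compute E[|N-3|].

4.625

E[|N-3|] = Σ |n-3|·P(N=n)
 = 3·1/8 + 2·1/6 + 1·1/8 + 4·1/6 + 6·5/24 + 9·5/24
 = 3/8 + 1/3 + 1/8 + 2/3 + 5/4 + 15/8
 = 37/8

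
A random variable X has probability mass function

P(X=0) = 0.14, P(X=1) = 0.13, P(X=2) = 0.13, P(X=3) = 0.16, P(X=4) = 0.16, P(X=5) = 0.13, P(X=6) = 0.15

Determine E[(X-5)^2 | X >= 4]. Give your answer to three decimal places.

0.705

P(X >= 4) = 0.16 + 0.13 + 0.15 = 0.44.
E[(X-5)^2 | X >= 4] = [1·0.16 + 0·0.13 + 1·0.15] / 0.44
 = 0.31 / 0.44
 = 31/44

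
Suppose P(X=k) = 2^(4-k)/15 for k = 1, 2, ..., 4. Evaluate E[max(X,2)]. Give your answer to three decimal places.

2.267

E[max(X,2)] = Σ max(x,2)·P(X=x)
 = 2·8/15 + 2·4/15 + 3·2/15 + 4·1/15
 = 16/15 + 8/15 + 2/5 + 4/15
 = 34/15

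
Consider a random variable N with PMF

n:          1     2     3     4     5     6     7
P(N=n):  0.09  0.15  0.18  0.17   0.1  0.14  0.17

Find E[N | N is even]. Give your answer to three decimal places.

P(N is even) = 0.15 + 0.17 + 0.14 = 0.46.
E[N | N is even] = [2·0.15 + 4·0.17 + 6·0.14] / 0.46
 = 1.82 / 0.46
 = 91/23

3.957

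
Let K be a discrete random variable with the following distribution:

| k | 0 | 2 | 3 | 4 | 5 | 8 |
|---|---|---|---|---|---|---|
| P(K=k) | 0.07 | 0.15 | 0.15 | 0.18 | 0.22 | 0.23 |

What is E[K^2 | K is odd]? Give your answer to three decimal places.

P(K is odd) = 0.15 + 0.22 = 0.37.
E[K^2 | K is odd] = [9·0.15 + 25·0.22] / 0.37
 = 6.85 / 0.37
 = 685/37

18.514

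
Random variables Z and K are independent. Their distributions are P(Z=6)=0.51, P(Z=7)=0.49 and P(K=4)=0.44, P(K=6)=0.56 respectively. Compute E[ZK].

E[ZK] = Σ_z Σ_k zk · P(Z=z)P(K=k)
 = 24·0.2244 + 36·0.2856 + 28·0.2156 + 42·0.2744
 = 5.3856 + 10.2816 + 6.0368 + 11.5248
 = 33.2288

33.2288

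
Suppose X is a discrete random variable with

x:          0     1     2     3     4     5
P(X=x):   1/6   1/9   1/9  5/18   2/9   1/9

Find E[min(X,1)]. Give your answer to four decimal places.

E[min(X,1)] = Σ min(x,1)·P(X=x)
 = 0·1/6 + 1·1/9 + 1·1/9 + 1·5/18 + 1·2/9 + 1·1/9
 = 0 + 1/9 + 1/9 + 5/18 + 2/9 + 1/9
 = 5/6

0.8333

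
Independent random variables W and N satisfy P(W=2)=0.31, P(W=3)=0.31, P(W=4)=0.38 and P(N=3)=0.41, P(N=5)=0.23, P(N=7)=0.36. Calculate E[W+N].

E[W+N] = Σ_w Σ_n (w+n) · P(W=w)P(N=n)
 = 5·0.1271 + 7·0.0713 + 9·0.1116 + 6·0.1271 + 8·0.0713 + 10·0.1116 + 7·0.1558 + 9·0.0874 + 11·0.1368
 = 0.6355 + 0.4991 + 1.0044 + 0.7626 + 0.5704 + 1.116 + 1.0906 + 0.7866 + 1.5048
 = 7.97

7.97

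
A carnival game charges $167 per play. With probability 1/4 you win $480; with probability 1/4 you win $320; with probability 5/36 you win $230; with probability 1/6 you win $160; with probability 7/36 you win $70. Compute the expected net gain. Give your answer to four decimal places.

105.2222

E[payout] = 480·1/4 + 320·1/4 + 230·5/36 + 160·1/6 + 70·7/36
 = 120 + 80 + 575/18 + 80/3 + 245/18
 = 2450/9
Net = 2450/9 - 167 = 947/9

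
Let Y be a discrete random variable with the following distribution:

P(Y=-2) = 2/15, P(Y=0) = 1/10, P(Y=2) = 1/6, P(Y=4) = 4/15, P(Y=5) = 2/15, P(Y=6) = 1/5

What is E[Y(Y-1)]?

E[Y(Y-1)] = Σ y(y-1)·P(Y=y)
 = 6·2/15 + 0·1/10 + 2·1/6 + 12·4/15 + 20·2/15 + 30·1/5
 = 4/5 + 0 + 1/3 + 16/5 + 8/3 + 6
 = 13

13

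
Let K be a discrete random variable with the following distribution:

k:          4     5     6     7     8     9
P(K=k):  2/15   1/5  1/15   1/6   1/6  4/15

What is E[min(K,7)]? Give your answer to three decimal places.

E[min(K,7)] = Σ min(k,7)·P(K=k)
 = 4·2/15 + 5·1/5 + 6·1/15 + 7·1/6 + 7·1/6 + 7·4/15
 = 8/15 + 1 + 2/5 + 7/6 + 7/6 + 28/15
 = 92/15

6.133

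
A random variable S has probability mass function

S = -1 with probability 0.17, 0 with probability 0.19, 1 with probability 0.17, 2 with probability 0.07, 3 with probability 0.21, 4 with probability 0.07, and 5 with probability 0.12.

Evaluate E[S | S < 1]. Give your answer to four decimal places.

-0.4722

P(S < 1) = 0.17 + 0.19 = 0.36.
E[S | S < 1] = [(-1)·0.17 + 0·0.19] / 0.36
 = -0.17 / 0.36
 = -17/36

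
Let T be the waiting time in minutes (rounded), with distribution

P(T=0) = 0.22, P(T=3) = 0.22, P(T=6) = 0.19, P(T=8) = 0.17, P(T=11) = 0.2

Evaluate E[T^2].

43.9

E[T^2] = Σ t^2·P(T=t)
 = 0·0.22 + 9·0.22 + 36·0.19 + 64·0.17 + 121·0.2
 = 0 + 1.98 + 6.84 + 10.88 + 24.2
 = 43.9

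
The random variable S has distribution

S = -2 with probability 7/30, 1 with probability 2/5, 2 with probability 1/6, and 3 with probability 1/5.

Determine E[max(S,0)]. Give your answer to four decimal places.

E[max(S,0)] = Σ max(s,0)·P(S=s)
 = 0·7/30 + 1·2/5 + 2·1/6 + 3·1/5
 = 0 + 2/5 + 1/3 + 3/5
 = 4/3

1.3333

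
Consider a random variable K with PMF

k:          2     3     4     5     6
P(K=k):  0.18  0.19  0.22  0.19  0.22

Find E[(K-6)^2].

E[(K-6)^2] = Σ (k-6)^2·P(K=k)
 = 16·0.18 + 9·0.19 + 4·0.22 + 1·0.19 + 0·0.22
 = 2.88 + 1.71 + 0.88 + 0.19 + 0
 = 5.66

5.66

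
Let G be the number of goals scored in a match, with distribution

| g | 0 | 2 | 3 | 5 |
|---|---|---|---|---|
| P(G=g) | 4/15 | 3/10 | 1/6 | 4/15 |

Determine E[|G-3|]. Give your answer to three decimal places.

1.633

E[|G-3|] = Σ |g-3|·P(G=g)
 = 3·4/15 + 1·3/10 + 0·1/6 + 2·4/15
 = 4/5 + 3/10 + 0 + 8/15
 = 49/30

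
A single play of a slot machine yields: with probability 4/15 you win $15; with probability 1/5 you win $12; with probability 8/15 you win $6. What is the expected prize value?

E[payout] = 15·4/15 + 12·1/5 + 6·8/15
 = 4 + 12/5 + 16/5
 = 48/5

9.6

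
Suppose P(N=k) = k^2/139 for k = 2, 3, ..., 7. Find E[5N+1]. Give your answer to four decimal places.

29.1655

E[5N+1] = Σ (5n+1)·P(N=n)
 = 11·4/139 + 16·9/139 + 21·16/139 + 26·25/139 + 31·36/139 + 36·49/139
 = 44/139 + 144/139 + 336/139 + 650/139 + 1116/139 + 1764/139
 = 4054/139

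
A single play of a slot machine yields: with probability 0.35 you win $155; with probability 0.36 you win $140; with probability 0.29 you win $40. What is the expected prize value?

116.25

E[payout] = 155·0.35 + 140·0.36 + 40·0.29
 = 54.25 + 50.4 + 11.6
 = 116.25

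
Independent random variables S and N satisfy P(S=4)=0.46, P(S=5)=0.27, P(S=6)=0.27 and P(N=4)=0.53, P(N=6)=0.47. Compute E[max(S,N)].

E[max(S,N)] = Σ_s Σ_n max(s,n) · P(S=s)P(N=n)
 = 4·0.2438 + 6·0.2162 + 5·0.1431 + 6·0.1269 + 6·0.1431 + 6·0.1269
 = 0.9752 + 1.2972 + 0.7155 + 0.7614 + 0.8586 + 0.7614
 = 5.3693

5.3693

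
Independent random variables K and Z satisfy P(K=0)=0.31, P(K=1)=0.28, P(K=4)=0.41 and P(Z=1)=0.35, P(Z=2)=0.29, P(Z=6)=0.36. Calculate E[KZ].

5.9328

E[KZ] = Σ_k Σ_z kz · P(K=k)P(Z=z)
 = 0·0.1085 + 0·0.0899 + 0·0.1116 + 1·0.098 + 2·0.0812 + 6·0.1008 + 4·0.1435 + 8·0.1189 + 24·0.1476
 = 0 + 0 + 0 + 0.098 + 0.1624 + 0.6048 + 0.574 + 0.9512 + 3.5424
 = 5.9328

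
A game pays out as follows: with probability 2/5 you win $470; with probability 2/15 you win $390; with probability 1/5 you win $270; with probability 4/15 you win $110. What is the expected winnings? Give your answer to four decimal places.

E[payout] = 470·2/5 + 390·2/15 + 270·1/5 + 110·4/15
 = 188 + 52 + 54 + 88/3
 = 970/3

323.3333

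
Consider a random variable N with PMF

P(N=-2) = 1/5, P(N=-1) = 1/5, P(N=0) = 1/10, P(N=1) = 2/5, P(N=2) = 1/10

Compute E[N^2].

1.8

E[N^2] = Σ n^2·P(N=n)
 = 4·1/5 + 1·1/5 + 0·1/10 + 1·2/5 + 4·1/10
 = 4/5 + 1/5 + 0 + 2/5 + 2/5
 = 9/5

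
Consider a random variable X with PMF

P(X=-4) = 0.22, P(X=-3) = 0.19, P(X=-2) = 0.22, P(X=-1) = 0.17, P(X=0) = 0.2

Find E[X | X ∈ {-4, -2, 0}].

P(X ∈ {-4, -2, 0}) = 0.22 + 0.22 + 0.2 = 0.64.
E[X | X ∈ {-4, -2, 0}] = [(-4)·0.22 + (-2)·0.22 + 0·0.2] / 0.64
 = -1.32 / 0.64
 = -33/16

-2.0625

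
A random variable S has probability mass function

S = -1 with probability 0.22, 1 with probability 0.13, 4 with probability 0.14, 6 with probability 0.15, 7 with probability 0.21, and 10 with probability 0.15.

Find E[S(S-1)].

28.94

E[S(S-1)] = Σ s(s-1)·P(S=s)
 = 2·0.22 + 0·0.13 + 12·0.14 + 30·0.15 + 42·0.21 + 90·0.15
 = 0.44 + 0 + 1.68 + 4.5 + 8.82 + 13.5
 = 28.94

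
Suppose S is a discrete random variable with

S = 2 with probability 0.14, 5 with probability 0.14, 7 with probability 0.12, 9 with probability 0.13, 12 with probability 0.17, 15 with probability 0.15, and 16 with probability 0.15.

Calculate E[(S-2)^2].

82.38

E[(S-2)^2] = Σ (s-2)^2·P(S=s)
 = 0·0.14 + 9·0.14 + 25·0.12 + 49·0.13 + 100·0.17 + 169·0.15 + 196·0.15
 = 0 + 1.26 + 3 + 6.37 + 17 + 25.35 + 29.4
 = 82.38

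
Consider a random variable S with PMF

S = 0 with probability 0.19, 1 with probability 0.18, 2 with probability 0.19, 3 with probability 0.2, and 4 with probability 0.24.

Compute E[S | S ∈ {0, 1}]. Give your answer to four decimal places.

0.4865

P(S ∈ {0, 1}) = 0.19 + 0.18 = 0.37.
E[S | S ∈ {0, 1}] = [0·0.19 + 1·0.18] / 0.37
 = 0.18 / 0.37
 = 18/37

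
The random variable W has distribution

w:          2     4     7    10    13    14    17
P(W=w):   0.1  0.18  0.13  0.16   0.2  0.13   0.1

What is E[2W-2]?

E[2W-2] = Σ (2w-2)·P(W=w)
 = 2·0.1 + 6·0.18 + 12·0.13 + 18·0.16 + 24·0.2 + 26·0.13 + 32·0.1
 = 0.2 + 1.08 + 1.56 + 2.88 + 4.8 + 3.38 + 3.2
 = 17.1

17.1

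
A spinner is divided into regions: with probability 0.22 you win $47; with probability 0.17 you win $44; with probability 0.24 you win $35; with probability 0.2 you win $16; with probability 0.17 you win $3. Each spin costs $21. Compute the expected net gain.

8.93

E[payout] = 47·0.22 + 44·0.17 + 35·0.24 + 16·0.2 + 3·0.17
 = 10.34 + 7.48 + 8.4 + 3.2 + 0.51
 = 29.93
Net = 29.93 - 21 = 8.93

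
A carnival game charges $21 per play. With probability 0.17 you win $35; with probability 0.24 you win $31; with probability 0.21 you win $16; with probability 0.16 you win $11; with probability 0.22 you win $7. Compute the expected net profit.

E[payout] = 35·0.17 + 31·0.24 + 16·0.21 + 11·0.16 + 7·0.22
 = 5.95 + 7.44 + 3.36 + 1.76 + 1.54
 = 20.05
Net = 20.05 - 21 = -0.95

-0.95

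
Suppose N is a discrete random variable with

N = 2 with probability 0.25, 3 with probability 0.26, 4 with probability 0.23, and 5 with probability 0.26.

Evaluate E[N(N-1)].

10.02

E[N(N-1)] = Σ n(n-1)·P(N=n)
 = 2·0.25 + 6·0.26 + 12·0.23 + 20·0.26
 = 0.5 + 1.56 + 2.76 + 5.2
 = 10.02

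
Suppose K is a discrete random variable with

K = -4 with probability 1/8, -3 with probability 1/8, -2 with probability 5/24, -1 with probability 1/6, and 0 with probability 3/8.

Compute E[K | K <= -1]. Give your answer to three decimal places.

-2.333

P(K <= -1) = 1/8 + 1/8 + 5/24 + 1/6 = 5/8.
E[K | K <= -1] = [(-4)·1/8 + (-3)·1/8 + (-2)·5/24 + (-1)·1/6] / (5/8)
 = -35/24 / (5/8)
 = -7/3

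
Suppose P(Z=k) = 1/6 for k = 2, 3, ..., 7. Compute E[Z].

4.5

E[Z] = Σ z·P(Z=z)
 = 2·1/6 + 3·1/6 + 4·1/6 + 5·1/6 + 6·1/6 + 7·1/6
 = 1/3 + 1/2 + 2/3 + 5/6 + 1 + 7/6
 = 9/2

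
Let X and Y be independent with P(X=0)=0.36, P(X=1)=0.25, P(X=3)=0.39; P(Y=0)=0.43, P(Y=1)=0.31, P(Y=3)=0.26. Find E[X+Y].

2.51

E[X+Y] = Σ_x Σ_y (x+y) · P(X=x)P(Y=y)
 = 0·0.1548 + 1·0.1116 + 3·0.0936 + 1·0.1075 + 2·0.0775 + 4·0.065 + 3·0.1677 + 4·0.1209 + 6·0.1014
 = 0 + 0.1116 + 0.2808 + 0.1075 + 0.155 + 0.26 + 0.5031 + 0.4836 + 0.6084
 = 2.51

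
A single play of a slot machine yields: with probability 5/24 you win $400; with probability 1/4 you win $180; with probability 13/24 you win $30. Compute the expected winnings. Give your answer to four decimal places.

E[payout] = 400·5/24 + 180·1/4 + 30·13/24
 = 250/3 + 45 + 65/4
 = 1735/12

144.5833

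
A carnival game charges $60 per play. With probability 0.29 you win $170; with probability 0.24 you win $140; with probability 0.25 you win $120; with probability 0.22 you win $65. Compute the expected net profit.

E[payout] = 170·0.29 + 140·0.24 + 120·0.25 + 65·0.22
 = 49.3 + 33.6 + 30 + 14.3
 = 127.2
Net = 127.2 - 60 = 67.2

67.2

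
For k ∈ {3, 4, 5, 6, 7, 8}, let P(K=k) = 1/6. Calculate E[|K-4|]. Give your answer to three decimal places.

E[|K-4|] = Σ |k-4|·P(K=k)
 = 1·1/6 + 0·1/6 + 1·1/6 + 2·1/6 + 3·1/6 + 4·1/6
 = 1/6 + 0 + 1/6 + 1/3 + 1/2 + 2/3
 = 11/6

1.833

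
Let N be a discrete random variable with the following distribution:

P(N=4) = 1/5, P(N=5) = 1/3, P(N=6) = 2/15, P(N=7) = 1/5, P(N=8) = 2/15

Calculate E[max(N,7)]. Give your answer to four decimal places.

7.1333

E[max(N,7)] = Σ max(n,7)·P(N=n)
 = 7·1/5 + 7·1/3 + 7·2/15 + 7·1/5 + 8·2/15
 = 7/5 + 7/3 + 14/15 + 7/5 + 16/15
 = 107/15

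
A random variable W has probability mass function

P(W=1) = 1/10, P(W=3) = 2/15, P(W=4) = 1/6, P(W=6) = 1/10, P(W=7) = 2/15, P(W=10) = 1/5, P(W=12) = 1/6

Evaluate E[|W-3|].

4.1

E[|W-3|] = Σ |w-3|·P(W=w)
 = 2·1/10 + 0·2/15 + 1·1/6 + 3·1/10 + 4·2/15 + 7·1/5 + 9·1/6
 = 1/5 + 0 + 1/6 + 3/10 + 8/15 + 7/5 + 3/2
 = 41/10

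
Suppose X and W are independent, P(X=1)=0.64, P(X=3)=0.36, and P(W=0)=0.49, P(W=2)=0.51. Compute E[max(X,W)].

2.0464

E[max(X,W)] = Σ_x Σ_w max(x,w) · P(X=x)P(W=w)
 = 1·0.3136 + 2·0.3264 + 3·0.1764 + 3·0.1836
 = 0.3136 + 0.6528 + 0.5292 + 0.5508
 = 2.0464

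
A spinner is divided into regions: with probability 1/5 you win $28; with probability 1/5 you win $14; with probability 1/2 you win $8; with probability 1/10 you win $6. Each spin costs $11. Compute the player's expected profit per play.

E[payout] = 28·1/5 + 14·1/5 + 8·1/2 + 6·1/10
 = 28/5 + 14/5 + 4 + 3/5
 = 13
Net = 13 - 11 = 2

2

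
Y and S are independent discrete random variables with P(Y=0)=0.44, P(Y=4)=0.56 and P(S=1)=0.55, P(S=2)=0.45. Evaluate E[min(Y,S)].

0.812

E[min(Y,S)] = Σ_y Σ_s min(y,s) · P(Y=y)P(S=s)
 = 0·0.242 + 0·0.198 + 1·0.308 + 2·0.252
 = 0 + 0 + 0.308 + 0.504
 = 0.812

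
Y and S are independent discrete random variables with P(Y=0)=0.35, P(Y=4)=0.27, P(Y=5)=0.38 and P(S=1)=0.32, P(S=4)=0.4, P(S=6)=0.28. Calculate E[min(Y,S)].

2.0824

E[min(Y,S)] = Σ_y Σ_s min(y,s) · P(Y=y)P(S=s)
 = 0·0.112 + 0·0.14 + 0·0.098 + 1·0.0864 + 4·0.108 + 4·0.0756 + 1·0.1216 + 4·0.152 + 5·0.1064
 = 0 + 0 + 0 + 0.0864 + 0.432 + 0.3024 + 0.1216 + 0.608 + 0.532
 = 2.0824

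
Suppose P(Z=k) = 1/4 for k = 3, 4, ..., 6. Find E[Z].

4.5

E[Z] = Σ z·P(Z=z)
 = 3·1/4 + 4·1/4 + 5·1/4 + 6·1/4
 = 3/4 + 1 + 5/4 + 3/2
 = 9/2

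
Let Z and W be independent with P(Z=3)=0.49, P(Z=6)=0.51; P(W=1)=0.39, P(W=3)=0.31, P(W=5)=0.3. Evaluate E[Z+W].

7.35

E[Z+W] = Σ_z Σ_w (z+w) · P(Z=z)P(W=w)
 = 4·0.1911 + 6·0.1519 + 8·0.147 + 7·0.1989 + 9·0.1581 + 11·0.153
 = 0.7644 + 0.9114 + 1.176 + 1.3923 + 1.4229 + 1.683
 = 7.35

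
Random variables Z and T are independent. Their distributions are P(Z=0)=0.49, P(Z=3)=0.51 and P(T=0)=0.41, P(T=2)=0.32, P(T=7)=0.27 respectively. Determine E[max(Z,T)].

3.3205

E[max(Z,T)] = Σ_z Σ_t max(z,t) · P(Z=z)P(T=t)
 = 0·0.2009 + 2·0.1568 + 7·0.1323 + 3·0.2091 + 3·0.1632 + 7·0.1377
 = 0 + 0.3136 + 0.9261 + 0.6273 + 0.4896 + 0.9639
 = 3.3205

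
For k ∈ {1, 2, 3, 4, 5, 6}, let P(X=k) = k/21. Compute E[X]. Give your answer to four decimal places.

E[X] = Σ x·P(X=x)
 = 1·1/21 + 2·2/21 + 3·1/7 + 4·4/21 + 5·5/21 + 6·2/7
 = 1/21 + 4/21 + 3/7 + 16/21 + 25/21 + 12/7
 = 13/3

4.3333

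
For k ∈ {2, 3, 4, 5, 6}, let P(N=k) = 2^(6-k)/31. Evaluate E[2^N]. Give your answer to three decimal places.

E[2^N] = Σ 2^n·P(N=n)
 = 4·16/31 + 8·8/31 + 16·4/31 + 32·2/31 + 64·1/31
 = 64/31 + 64/31 + 64/31 + 64/31 + 64/31
 = 320/31

10.323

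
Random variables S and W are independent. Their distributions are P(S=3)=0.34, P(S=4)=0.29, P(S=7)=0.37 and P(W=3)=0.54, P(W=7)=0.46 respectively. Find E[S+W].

E[S+W] = Σ_s Σ_w (s+w) · P(S=s)P(W=w)
 = 6·0.1836 + 10·0.1564 + 7·0.1566 + 11·0.1334 + 10·0.1998 + 14·0.1702
 = 1.1016 + 1.564 + 1.0962 + 1.4674 + 1.998 + 2.3828
 = 9.61

9.61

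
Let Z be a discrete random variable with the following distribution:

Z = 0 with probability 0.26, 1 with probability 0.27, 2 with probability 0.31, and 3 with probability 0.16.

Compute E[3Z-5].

-0.89

E[3Z-5] = Σ (3z-5)·P(Z=z)
 = (-5)·0.26 + (-2)·0.27 + 1·0.31 + 4·0.16
 = (-1.3) + (-0.54) + 0.31 + 0.64
 = -0.89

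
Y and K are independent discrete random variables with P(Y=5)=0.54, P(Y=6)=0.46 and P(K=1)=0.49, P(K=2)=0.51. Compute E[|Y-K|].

3.95

E[|Y-K|] = Σ_y Σ_k |y-k| · P(Y=y)P(K=k)
 = 4·0.2646 + 3·0.2754 + 5·0.2254 + 4·0.2346
 = 1.0584 + 0.8262 + 1.127 + 0.9384
 = 3.95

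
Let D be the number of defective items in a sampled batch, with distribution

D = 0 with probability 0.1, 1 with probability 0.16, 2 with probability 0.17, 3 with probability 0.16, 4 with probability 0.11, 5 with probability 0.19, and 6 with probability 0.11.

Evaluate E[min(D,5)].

2.92

E[min(D,5)] = Σ min(d,5)·P(D=d)
 = 0·0.1 + 1·0.16 + 2·0.17 + 3·0.16 + 4·0.11 + 5·0.19 + 5·0.11
 = 0 + 0.16 + 0.34 + 0.48 + 0.44 + 0.95 + 0.55
 = 2.92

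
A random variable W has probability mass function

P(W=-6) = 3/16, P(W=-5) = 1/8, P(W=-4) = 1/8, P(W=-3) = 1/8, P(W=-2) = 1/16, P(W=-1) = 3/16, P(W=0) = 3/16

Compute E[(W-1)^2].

20.3125

E[(W-1)^2] = Σ (w-1)^2·P(W=w)
 = 49·3/16 + 36·1/8 + 25·1/8 + 16·1/8 + 9·1/16 + 4·3/16 + 1·3/16
 = 147/16 + 9/2 + 25/8 + 2 + 9/16 + 3/4 + 3/16
 = 325/16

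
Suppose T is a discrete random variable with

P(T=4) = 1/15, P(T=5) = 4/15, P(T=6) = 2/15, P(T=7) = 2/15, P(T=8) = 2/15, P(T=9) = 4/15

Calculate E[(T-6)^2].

3.6

E[(T-6)^2] = Σ (t-6)^2·P(T=t)
 = 4·1/15 + 1·4/15 + 0·2/15 + 1·2/15 + 4·2/15 + 9·4/15
 = 4/15 + 4/15 + 0 + 2/15 + 8/15 + 12/5
 = 18/5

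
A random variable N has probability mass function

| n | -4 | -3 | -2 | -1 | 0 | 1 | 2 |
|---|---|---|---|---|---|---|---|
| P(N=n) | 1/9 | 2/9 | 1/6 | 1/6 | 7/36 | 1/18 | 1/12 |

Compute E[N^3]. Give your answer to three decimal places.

-13.889

E[N^3] = Σ n^3·P(N=n)
 = (-64)·1/9 + (-27)·2/9 + (-8)·1/6 + (-1)·1/6 + 0·7/36 + 1·1/18 + 8·1/12
 = (-64/9) + (-6) + (-4/3) + (-1/6) + 0 + 1/18 + 2/3
 = -125/9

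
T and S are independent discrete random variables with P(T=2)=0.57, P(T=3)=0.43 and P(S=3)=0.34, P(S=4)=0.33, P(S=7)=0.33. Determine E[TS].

11.2995

E[TS] = Σ_t Σ_s ts · P(T=t)P(S=s)
 = 6·0.1938 + 8·0.1881 + 14·0.1881 + 9·0.1462 + 12·0.1419 + 21·0.1419
 = 1.1628 + 1.5048 + 2.6334 + 1.3158 + 1.7028 + 2.9799
 = 11.2995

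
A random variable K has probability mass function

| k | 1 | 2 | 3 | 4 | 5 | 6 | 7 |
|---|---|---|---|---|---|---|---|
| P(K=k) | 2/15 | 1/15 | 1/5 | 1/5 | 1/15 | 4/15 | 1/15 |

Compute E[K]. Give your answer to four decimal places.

4.0667

E[K] = Σ k·P(K=k)
 = 1·2/15 + 2·1/15 + 3·1/5 + 4·1/5 + 5·1/15 + 6·4/15 + 7·1/15
 = 2/15 + 2/15 + 3/5 + 4/5 + 1/3 + 8/5 + 7/15
 = 61/15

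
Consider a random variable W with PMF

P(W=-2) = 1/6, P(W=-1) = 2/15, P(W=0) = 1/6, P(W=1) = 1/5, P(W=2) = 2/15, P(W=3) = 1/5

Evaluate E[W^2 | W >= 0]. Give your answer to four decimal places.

3.6190

P(W >= 0) = 1/6 + 1/5 + 2/15 + 1/5 = 7/10.
E[W^2 | W >= 0] = [0·1/6 + 1·1/5 + 4·2/15 + 9·1/5] / (7/10)
 = 38/15 / (7/10)
 = 76/21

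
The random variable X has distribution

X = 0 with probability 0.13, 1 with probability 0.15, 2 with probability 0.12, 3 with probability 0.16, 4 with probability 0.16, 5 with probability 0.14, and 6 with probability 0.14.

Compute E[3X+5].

E[3X+5] = Σ (3x+5)·P(X=x)
 = 5·0.13 + 8·0.15 + 11·0.12 + 14·0.16 + 17·0.16 + 20·0.14 + 23·0.14
 = 0.65 + 1.2 + 1.32 + 2.24 + 2.72 + 2.8 + 3.22
 = 14.15

14.15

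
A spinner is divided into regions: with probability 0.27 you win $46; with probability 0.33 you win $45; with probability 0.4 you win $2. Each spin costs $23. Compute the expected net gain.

E[payout] = 46·0.27 + 45·0.33 + 2·0.4
 = 12.42 + 14.85 + 0.8
 = 28.07
Net = 28.07 - 23 = 5.07

5.07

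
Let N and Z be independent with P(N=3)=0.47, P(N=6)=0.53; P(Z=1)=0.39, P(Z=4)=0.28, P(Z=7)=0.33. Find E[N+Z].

8.41

E[N+Z] = Σ_n Σ_z (n+z) · P(N=n)P(Z=z)
 = 4·0.1833 + 7·0.1316 + 10·0.1551 + 7·0.2067 + 10·0.1484 + 13·0.1749
 = 0.7332 + 0.9212 + 1.551 + 1.4469 + 1.484 + 2.2737
 = 8.41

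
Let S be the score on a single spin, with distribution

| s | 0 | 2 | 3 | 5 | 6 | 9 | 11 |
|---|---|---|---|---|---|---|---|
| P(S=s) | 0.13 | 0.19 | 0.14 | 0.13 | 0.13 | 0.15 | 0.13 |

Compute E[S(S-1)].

32.82

E[S(S-1)] = Σ s(s-1)·P(S=s)
 = 0·0.13 + 2·0.19 + 6·0.14 + 20·0.13 + 30·0.13 + 72·0.15 + 110·0.13
 = 0 + 0.38 + 0.84 + 2.6 + 3.9 + 10.8 + 14.3
 = 32.82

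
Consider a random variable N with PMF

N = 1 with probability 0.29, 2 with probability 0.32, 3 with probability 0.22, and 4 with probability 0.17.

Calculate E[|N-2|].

0.85

E[|N-2|] = Σ |n-2|·P(N=n)
 = 1·0.29 + 0·0.32 + 1·0.22 + 2·0.17
 = 0.29 + 0 + 0.22 + 0.34
 = 0.85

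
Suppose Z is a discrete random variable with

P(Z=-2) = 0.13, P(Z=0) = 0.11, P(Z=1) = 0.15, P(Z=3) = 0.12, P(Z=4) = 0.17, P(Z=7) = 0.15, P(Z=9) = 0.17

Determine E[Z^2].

E[Z^2] = Σ z^2·P(Z=z)
 = 4·0.13 + 0·0.11 + 1·0.15 + 9·0.12 + 16·0.17 + 49·0.15 + 81·0.17
 = 0.52 + 0 + 0.15 + 1.08 + 2.72 + 7.35 + 13.77
 = 25.59

25.59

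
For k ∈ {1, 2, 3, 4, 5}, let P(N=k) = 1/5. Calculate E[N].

3

E[N] = Σ n·P(N=n)
 = 1·1/5 + 2·1/5 + 3·1/5 + 4·1/5 + 5·1/5
 = 1/5 + 2/5 + 3/5 + 4/5 + 1
 = 3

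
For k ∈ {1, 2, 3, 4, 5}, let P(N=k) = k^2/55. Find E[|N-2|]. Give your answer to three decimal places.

E[|N-2|] = Σ |n-2|·P(N=n)
 = 1·1/55 + 0·4/55 + 1·9/55 + 2·16/55 + 3·5/11
 = 1/55 + 0 + 9/55 + 32/55 + 15/11
 = 117/55

2.127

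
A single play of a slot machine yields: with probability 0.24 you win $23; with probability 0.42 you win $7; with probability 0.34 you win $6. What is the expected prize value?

E[payout] = 23·0.24 + 7·0.42 + 6·0.34
 = 5.52 + 2.94 + 2.04
 = 10.5

10.5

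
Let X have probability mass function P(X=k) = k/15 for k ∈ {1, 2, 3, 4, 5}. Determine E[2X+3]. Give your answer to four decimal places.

E[2X+3] = Σ (2x+3)·P(X=x)
 = 5·1/15 + 7·2/15 + 9·1/5 + 11·4/15 + 13·1/3
 = 1/3 + 14/15 + 9/5 + 44/15 + 13/3
 = 31/3

10.3333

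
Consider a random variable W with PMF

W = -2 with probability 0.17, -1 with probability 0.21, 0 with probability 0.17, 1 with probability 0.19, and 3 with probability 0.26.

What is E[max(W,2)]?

2.26

E[max(W,2)] = Σ max(w,2)·P(W=w)
 = 2·0.17 + 2·0.21 + 2·0.17 + 2·0.19 + 3·0.26
 = 0.34 + 0.42 + 0.34 + 0.38 + 0.78
 = 2.26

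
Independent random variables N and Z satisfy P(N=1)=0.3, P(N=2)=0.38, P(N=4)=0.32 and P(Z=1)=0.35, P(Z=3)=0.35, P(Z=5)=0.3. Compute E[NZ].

6.786

E[NZ] = Σ_n Σ_z nz · P(N=n)P(Z=z)
 = 1·0.105 + 3·0.105 + 5·0.09 + 2·0.133 + 6·0.133 + 10·0.114 + 4·0.112 + 12·0.112 + 20·0.096
 = 0.105 + 0.315 + 0.45 + 0.266 + 0.798 + 1.14 + 0.448 + 1.344 + 1.92
 = 6.786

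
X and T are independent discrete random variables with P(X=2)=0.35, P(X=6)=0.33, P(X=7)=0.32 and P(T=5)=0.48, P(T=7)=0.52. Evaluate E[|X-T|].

2.0512

E[|X-T|] = Σ_x Σ_t |x-t| · P(X=x)P(T=t)
 = 3·0.168 + 5·0.182 + 1·0.1584 + 1·0.1716 + 2·0.1536 + 0·0.1664
 = 0.504 + 0.91 + 0.1584 + 0.1716 + 0.3072 + 0
 = 2.0512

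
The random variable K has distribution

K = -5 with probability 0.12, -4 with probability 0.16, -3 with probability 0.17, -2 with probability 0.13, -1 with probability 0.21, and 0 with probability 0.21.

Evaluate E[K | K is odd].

P(K is odd) = 0.12 + 0.17 + 0.21 = 0.5.
E[K | K is odd] = [(-5)·0.12 + (-3)·0.17 + (-1)·0.21] / 0.5
 = -1.32 / 0.5
 = -66/25

-2.64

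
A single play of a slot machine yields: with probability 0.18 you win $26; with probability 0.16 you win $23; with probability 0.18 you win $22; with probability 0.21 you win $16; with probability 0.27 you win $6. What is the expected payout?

E[payout] = 26·0.18 + 23·0.16 + 22·0.18 + 16·0.21 + 6·0.27
 = 4.68 + 3.68 + 3.96 + 3.36 + 1.62
 = 17.3

17.3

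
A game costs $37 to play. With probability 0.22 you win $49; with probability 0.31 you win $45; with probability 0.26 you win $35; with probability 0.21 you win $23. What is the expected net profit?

1.66

E[payout] = 49·0.22 + 45·0.31 + 35·0.26 + 23·0.21
 = 10.78 + 13.95 + 9.1 + 4.83
 = 38.66
Net = 38.66 - 37 = 1.66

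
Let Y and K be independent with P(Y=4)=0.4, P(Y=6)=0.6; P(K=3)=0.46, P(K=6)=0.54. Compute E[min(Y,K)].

4.188

E[min(Y,K)] = Σ_y Σ_k min(y,k) · P(Y=y)P(K=k)
 = 3·0.184 + 4·0.216 + 3·0.276 + 6·0.324
 = 0.552 + 0.864 + 0.828 + 1.944
 = 4.188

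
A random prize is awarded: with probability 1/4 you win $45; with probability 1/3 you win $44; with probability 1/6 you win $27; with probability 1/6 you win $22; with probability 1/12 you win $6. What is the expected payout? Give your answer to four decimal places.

E[payout] = 45·1/4 + 44·1/3 + 27·1/6 + 22·1/6 + 6·1/12
 = 45/4 + 44/3 + 9/2 + 11/3 + 1/2
 = 415/12

34.5833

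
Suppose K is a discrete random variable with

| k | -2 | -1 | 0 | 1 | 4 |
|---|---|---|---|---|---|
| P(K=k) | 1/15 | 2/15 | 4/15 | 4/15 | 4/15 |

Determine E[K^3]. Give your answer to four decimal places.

E[K^3] = Σ k^3·P(K=k)
 = (-8)·1/15 + (-1)·2/15 + 0·4/15 + 1·4/15 + 64·4/15
 = (-8/15) + (-2/15) + 0 + 4/15 + 256/15
 = 50/3

16.6667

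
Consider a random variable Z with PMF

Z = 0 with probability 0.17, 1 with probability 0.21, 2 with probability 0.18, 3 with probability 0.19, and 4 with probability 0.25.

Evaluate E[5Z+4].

E[5Z+4] = Σ (5z+4)·P(Z=z)
 = 4·0.17 + 9·0.21 + 14·0.18 + 19·0.19 + 24·0.25
 = 0.68 + 1.89 + 2.52 + 3.61 + 6
 = 14.7

14.7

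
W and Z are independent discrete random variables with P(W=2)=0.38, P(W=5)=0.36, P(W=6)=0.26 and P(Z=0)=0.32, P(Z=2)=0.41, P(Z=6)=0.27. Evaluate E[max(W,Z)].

E[max(W,Z)] = Σ_w Σ_z max(w,z) · P(W=w)P(Z=z)
 = 2·0.1216 + 2·0.1558 + 6·0.1026 + 5·0.1152 + 5·0.1476 + 6·0.0972 + 6·0.0832 + 6·0.1066 + 6·0.0702
 = 0.2432 + 0.3116 + 0.6156 + 0.576 + 0.738 + 0.5832 + 0.4992 + 0.6396 + 0.4212
 = 4.6276

4.6276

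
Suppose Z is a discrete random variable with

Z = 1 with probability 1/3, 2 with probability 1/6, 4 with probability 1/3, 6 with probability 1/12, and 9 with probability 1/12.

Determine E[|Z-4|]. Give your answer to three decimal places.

E[|Z-4|] = Σ |z-4|·P(Z=z)
 = 3·1/3 + 2·1/6 + 0·1/3 + 2·1/12 + 5·1/12
 = 1 + 1/3 + 0 + 1/6 + 5/12
 = 23/12

1.917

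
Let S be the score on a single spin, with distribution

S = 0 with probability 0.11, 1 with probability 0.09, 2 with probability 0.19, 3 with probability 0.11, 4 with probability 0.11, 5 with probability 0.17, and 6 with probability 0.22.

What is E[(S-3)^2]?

E[(S-3)^2] = Σ (s-3)^2·P(S=s)
 = 9·0.11 + 4·0.09 + 1·0.19 + 0·0.11 + 1·0.11 + 4·0.17 + 9·0.22
 = 0.99 + 0.36 + 0.19 + 0 + 0.11 + 0.68 + 1.98
 = 4.31

4.31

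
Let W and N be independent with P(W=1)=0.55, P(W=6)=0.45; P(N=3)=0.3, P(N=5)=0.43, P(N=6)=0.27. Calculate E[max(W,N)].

E[max(W,N)] = Σ_w Σ_n max(w,n) · P(W=w)P(N=n)
 = 3·0.165 + 5·0.2365 + 6·0.1485 + 6·0.135 + 6·0.1935 + 6·0.1215
 = 0.495 + 1.1825 + 0.891 + 0.81 + 1.161 + 0.729
 = 5.2685

5.2685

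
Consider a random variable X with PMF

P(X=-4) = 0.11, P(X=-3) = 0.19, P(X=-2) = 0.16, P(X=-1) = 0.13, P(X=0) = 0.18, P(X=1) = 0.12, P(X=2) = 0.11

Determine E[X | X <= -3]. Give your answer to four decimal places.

-3.3667

P(X <= -3) = 0.11 + 0.19 = 0.3.
E[X | X <= -3] = [(-4)·0.11 + (-3)·0.19] / 0.3
 = -1.01 / 0.3
 = -101/30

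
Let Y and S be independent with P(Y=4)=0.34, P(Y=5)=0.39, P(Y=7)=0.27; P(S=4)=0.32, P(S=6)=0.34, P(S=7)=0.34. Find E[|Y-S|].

E[|Y-S|] = Σ_y Σ_s |y-s| · P(Y=y)P(S=s)
 = 0·0.1088 + 2·0.1156 + 3·0.1156 + 1·0.1248 + 1·0.1326 + 2·0.1326 + 3·0.0864 + 1·0.0918 + 0·0.0918
 = 0 + 0.2312 + 0.3468 + 0.1248 + 0.1326 + 0.2652 + 0.2592 + 0.0918 + 0
 = 1.4516

1.4516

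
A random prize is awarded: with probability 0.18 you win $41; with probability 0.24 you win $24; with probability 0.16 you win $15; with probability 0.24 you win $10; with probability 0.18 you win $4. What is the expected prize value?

18.66

E[payout] = 41·0.18 + 24·0.24 + 15·0.16 + 10·0.24 + 4·0.18
 = 7.38 + 5.76 + 2.4 + 2.4 + 0.72
 = 18.66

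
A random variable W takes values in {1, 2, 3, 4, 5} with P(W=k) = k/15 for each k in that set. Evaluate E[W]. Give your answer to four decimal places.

E[W] = Σ w·P(W=w)
 = 1·1/15 + 2·2/15 + 3·1/5 + 4·4/15 + 5·1/3
 = 1/15 + 4/15 + 3/5 + 16/15 + 5/3
 = 11/3

3.6667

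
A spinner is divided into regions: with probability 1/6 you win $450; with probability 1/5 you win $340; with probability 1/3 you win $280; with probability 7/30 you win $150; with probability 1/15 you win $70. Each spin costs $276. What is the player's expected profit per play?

0

E[payout] = 450·1/6 + 340·1/5 + 280·1/3 + 150·7/30 + 70·1/15
 = 75 + 68 + 280/3 + 35 + 14/3
 = 276
Net = 276 - 276 = 0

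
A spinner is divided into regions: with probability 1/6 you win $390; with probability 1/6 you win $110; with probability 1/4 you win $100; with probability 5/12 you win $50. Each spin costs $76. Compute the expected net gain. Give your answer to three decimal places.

E[payout] = 390·1/6 + 110·1/6 + 100·1/4 + 50·5/12
 = 65 + 55/3 + 25 + 125/6
 = 775/6
Net = 775/6 - 76 = 319/6

53.167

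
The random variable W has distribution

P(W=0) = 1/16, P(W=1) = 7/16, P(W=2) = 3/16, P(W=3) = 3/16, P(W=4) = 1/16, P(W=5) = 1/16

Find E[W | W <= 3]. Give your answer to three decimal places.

1.571

P(W <= 3) = 1/16 + 7/16 + 3/16 + 3/16 = 7/8.
E[W | W <= 3] = [0·1/16 + 1·7/16 + 2·3/16 + 3·3/16] / (7/8)
 = 11/8 / (7/8)
 = 11/7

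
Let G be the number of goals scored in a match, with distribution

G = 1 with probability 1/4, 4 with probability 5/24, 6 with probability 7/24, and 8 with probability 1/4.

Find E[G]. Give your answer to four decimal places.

E[G] = Σ g·P(G=g)
 = 1·1/4 + 4·5/24 + 6·7/24 + 8·1/4
 = 1/4 + 5/6 + 7/4 + 2
 = 29/6

4.8333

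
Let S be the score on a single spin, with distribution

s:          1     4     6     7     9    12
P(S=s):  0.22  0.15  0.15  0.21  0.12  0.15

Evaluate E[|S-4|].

E[|S-4|] = Σ |s-4|·P(S=s)
 = 3·0.22 + 0·0.15 + 2·0.15 + 3·0.21 + 5·0.12 + 8·0.15
 = 0.66 + 0 + 0.3 + 0.63 + 0.6 + 1.2
 = 3.39

3.39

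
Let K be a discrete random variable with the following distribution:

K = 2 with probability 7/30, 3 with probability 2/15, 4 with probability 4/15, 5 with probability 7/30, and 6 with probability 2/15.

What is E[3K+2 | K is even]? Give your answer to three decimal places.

13.053

P(K is even) = 7/30 + 4/15 + 2/15 = 19/30.
E[3K+2 | K is even] = [8·7/30 + 14·4/15 + 20·2/15] / (19/30)
 = 124/15 / (19/30)
 = 248/19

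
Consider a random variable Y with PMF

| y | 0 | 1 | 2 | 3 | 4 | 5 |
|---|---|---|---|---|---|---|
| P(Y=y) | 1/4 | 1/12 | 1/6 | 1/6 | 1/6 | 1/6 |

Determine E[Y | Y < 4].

P(Y < 4) = 1/4 + 1/12 + 1/6 + 1/6 = 2/3.
E[Y | Y < 4] = [0·1/4 + 1·1/12 + 2·1/6 + 3·1/6] / (2/3)
 = 11/12 / (2/3)
 = 11/8

1.375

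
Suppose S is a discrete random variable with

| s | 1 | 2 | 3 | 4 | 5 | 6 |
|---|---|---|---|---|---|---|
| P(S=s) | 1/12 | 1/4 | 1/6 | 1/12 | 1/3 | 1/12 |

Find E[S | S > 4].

5.2

P(S > 4) = 1/3 + 1/12 = 5/12.
E[S | S > 4] = [5·1/3 + 6·1/12] / (5/12)
 = 13/6 / (5/12)
 = 26/5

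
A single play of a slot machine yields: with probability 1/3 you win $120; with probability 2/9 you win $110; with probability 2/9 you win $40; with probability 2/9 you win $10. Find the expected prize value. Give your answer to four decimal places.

75.5556

E[payout] = 120·1/3 + 110·2/9 + 40·2/9 + 10·2/9
 = 40 + 220/9 + 80/9 + 20/9
 = 680/9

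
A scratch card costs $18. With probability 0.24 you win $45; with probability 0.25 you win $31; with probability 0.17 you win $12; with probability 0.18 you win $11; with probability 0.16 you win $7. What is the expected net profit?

5.69

E[payout] = 45·0.24 + 31·0.25 + 12·0.17 + 11·0.18 + 7·0.16
 = 10.8 + 7.75 + 2.04 + 1.98 + 1.12
 = 23.69
Net = 23.69 - 18 = 5.69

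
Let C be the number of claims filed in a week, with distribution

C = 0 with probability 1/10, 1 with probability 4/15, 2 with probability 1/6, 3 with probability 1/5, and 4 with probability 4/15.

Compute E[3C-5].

1.8

E[3C-5] = Σ (3c-5)·P(C=c)
 = (-5)·1/10 + (-2)·4/15 + 1·1/6 + 4·1/5 + 7·4/15
 = (-1/2) + (-8/15) + 1/6 + 4/5 + 28/15
 = 9/5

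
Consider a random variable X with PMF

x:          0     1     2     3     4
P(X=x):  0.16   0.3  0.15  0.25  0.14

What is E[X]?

1.91

E[X] = Σ x·P(X=x)
 = 0·0.16 + 1·0.3 + 2·0.15 + 3·0.25 + 4·0.14
 = 0 + 0.3 + 0.3 + 0.75 + 0.56
 = 1.91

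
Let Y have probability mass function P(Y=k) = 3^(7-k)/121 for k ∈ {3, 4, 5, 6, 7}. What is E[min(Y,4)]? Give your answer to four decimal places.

3.3306

E[min(Y,4)] = Σ min(y,4)·P(Y=y)
 = 3·81/121 + 4·27/121 + 4·9/121 + 4·3/121 + 4·1/121
 = 243/121 + 108/121 + 36/121 + 12/121 + 4/121
 = 403/121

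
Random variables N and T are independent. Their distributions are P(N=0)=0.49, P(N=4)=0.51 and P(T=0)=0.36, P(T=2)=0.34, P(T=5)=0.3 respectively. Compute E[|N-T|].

E[|N-T|] = Σ_n Σ_t |n-t| · P(N=n)P(T=t)
 = 0·0.1764 + 2·0.1666 + 5·0.147 + 4·0.1836 + 2·0.1734 + 1·0.153
 = 0 + 0.3332 + 0.735 + 0.7344 + 0.3468 + 0.153
 = 2.3024

2.3024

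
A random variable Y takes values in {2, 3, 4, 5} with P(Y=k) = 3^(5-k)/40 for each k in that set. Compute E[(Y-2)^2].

0.75

E[(Y-2)^2] = Σ (y-2)^2·P(Y=y)
 = 0·27/40 + 1·9/40 + 4·3/40 + 9·1/40
 = 0 + 9/40 + 3/10 + 9/40
 = 3/4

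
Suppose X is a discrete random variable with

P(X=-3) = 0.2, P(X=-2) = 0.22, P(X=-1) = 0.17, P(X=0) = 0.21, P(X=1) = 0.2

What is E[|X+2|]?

1.39

E[|X+2|] = Σ |x+2|·P(X=x)
 = 1·0.2 + 0·0.22 + 1·0.17 + 2·0.21 + 3·0.2
 = 0.2 + 0 + 0.17 + 0.42 + 0.6
 = 1.39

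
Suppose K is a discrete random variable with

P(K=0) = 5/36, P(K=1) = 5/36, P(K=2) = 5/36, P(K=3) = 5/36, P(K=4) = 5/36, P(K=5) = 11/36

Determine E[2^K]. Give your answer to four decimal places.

14.0833

E[2^K] = Σ 2^k·P(K=k)
 = 1·5/36 + 2·5/36 + 4·5/36 + 8·5/36 + 16·5/36 + 32·11/36
 = 5/36 + 5/18 + 5/9 + 10/9 + 20/9 + 88/9
 = 169/12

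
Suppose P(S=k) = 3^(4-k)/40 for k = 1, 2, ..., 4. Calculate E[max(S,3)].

E[max(S,3)] = Σ max(s,3)·P(S=s)
 = 3·27/40 + 3·9/40 + 3·3/40 + 4·1/40
 = 81/40 + 27/40 + 9/40 + 1/10
 = 121/40

3.025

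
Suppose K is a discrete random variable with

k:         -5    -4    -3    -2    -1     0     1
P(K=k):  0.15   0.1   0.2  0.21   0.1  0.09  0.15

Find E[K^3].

E[K^3] = Σ k^3·P(K=k)
 = (-125)·0.15 + (-64)·0.1 + (-27)·0.2 + (-8)·0.21 + (-1)·0.1 + 0·0.09 + 1·0.15
 = (-18.75) + (-6.4) + (-5.4) + (-1.68) + (-0.1) + 0 + 0.15
 = -32.18

-32.18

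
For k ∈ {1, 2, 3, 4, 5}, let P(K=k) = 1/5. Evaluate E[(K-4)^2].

3

E[(K-4)^2] = Σ (k-4)^2·P(K=k)
 = 9·1/5 + 4·1/5 + 1·1/5 + 0·1/5 + 1·1/5
 = 9/5 + 4/5 + 1/5 + 0 + 1/5
 = 3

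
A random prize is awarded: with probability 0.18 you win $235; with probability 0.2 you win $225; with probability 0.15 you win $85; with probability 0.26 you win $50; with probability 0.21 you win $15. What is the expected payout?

116.2

E[payout] = 235·0.18 + 225·0.2 + 85·0.15 + 50·0.26 + 15·0.21
 = 42.3 + 45 + 12.75 + 13 + 3.15
 = 116.2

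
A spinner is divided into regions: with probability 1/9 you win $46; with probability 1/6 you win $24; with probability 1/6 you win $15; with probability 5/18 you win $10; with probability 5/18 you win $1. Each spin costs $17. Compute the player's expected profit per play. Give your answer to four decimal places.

E[payout] = 46·1/9 + 24·1/6 + 15·1/6 + 10·5/18 + 1·5/18
 = 46/9 + 4 + 5/2 + 25/9 + 5/18
 = 44/3
Net = 44/3 - 17 = -7/3

-2.3333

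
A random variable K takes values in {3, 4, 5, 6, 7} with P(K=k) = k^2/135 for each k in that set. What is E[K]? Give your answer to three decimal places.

E[K] = Σ k·P(K=k)
 = 3·1/15 + 4·16/135 + 5·5/27 + 6·4/15 + 7·49/135
 = 1/5 + 64/135 + 25/27 + 8/5 + 343/135
 = 155/27

5.741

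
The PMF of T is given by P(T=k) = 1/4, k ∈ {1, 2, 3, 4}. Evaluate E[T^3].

25

E[T^3] = Σ t^3·P(T=t)
 = 1·1/4 + 8·1/4 + 27·1/4 + 64·1/4
 = 1/4 + 2 + 27/4 + 16
 = 25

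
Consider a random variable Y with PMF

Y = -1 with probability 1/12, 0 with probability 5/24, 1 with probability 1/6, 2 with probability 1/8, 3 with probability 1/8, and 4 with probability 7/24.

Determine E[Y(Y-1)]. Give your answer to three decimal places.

4.667

E[Y(Y-1)] = Σ y(y-1)·P(Y=y)
 = 2·1/12 + 0·5/24 + 0·1/6 + 2·1/8 + 6·1/8 + 12·7/24
 = 1/6 + 0 + 0 + 1/4 + 3/4 + 7/2
 = 14/3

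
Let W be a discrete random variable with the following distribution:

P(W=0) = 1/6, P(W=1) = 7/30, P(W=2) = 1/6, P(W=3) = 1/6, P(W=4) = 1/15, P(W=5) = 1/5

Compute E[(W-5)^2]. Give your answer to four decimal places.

10.1333

E[(W-5)^2] = Σ (w-5)^2·P(W=w)
 = 25·1/6 + 16·7/30 + 9·1/6 + 4·1/6 + 1·1/15 + 0·1/5
 = 25/6 + 56/15 + 3/2 + 2/3 + 1/15 + 0
 = 152/15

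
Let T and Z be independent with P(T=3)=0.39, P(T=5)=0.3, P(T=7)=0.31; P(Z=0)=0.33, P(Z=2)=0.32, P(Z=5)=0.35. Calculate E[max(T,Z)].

5.113

E[max(T,Z)] = Σ_t Σ_z max(t,z) · P(T=t)P(Z=z)
 = 3·0.1287 + 3·0.1248 + 5·0.1365 + 5·0.099 + 5·0.096 + 5·0.105 + 7·0.1023 + 7·0.0992 + 7·0.1085
 = 0.3861 + 0.3744 + 0.6825 + 0.495 + 0.48 + 0.525 + 0.7161 + 0.6944 + 0.7595
 = 5.113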